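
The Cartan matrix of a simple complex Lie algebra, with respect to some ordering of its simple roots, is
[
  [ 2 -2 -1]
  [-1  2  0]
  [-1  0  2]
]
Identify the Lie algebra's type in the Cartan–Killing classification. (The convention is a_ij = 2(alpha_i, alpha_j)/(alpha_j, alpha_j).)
B_3 (so(7))

The matrix has rank 3 with 2's on the diagonal. Reading the off-diagonal entries as Dynkin edges (a single edge where a_ij = a_ji = -1; a double or triple edge where a_ij * a_ji = 2 or 3), the diagram is a chain of 3 nodes with a double edge at one end; the terminal node there is the unique short simple root (B_3). One simple-root ordering that puts it in standard form is (alpha_3, alpha_1, alpha_2). So the algebra is type B_3, i.e. so(7).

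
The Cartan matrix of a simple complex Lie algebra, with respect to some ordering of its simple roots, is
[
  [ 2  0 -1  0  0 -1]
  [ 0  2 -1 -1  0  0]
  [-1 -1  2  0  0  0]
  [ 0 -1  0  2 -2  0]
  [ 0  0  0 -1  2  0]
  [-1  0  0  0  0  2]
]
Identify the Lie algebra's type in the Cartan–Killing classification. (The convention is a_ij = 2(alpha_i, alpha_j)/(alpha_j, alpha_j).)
The matrix has rank 6 with 2's on the diagonal. Reading the off-diagonal entries as Dynkin edges (a single edge where a_ij = a_ji = -1; a double or triple edge where a_ij * a_ji = 2 or 3), the diagram is a chain of 6 nodes with a double edge at one end; the terminal node there is the unique short simple root (B_6). One simple-root ordering that puts it in standard form is (alpha_6, alpha_1, alpha_3, alpha_2, alpha_4, alpha_5). So the algebra is type B_6, i.e. so(13).

type B_6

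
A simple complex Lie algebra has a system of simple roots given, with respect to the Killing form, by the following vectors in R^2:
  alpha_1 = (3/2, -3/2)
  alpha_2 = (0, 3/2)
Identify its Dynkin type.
B2

Compute the Cartan integers a_ij = 2(alpha_i, alpha_j)/(alpha_j, alpha_j); the resulting 2x2 Cartan matrix is
[[2, -2], [-1, 2]].
The roots have two lengths (squared-length ratio 2:1); the short ones are alpha_{2}. The associated Dynkin diagram is a chain of 2 nodes with a double edge at one end; the terminal node there is the unique short simple root (B_2), so the type is B_2 (the algebra so(5)).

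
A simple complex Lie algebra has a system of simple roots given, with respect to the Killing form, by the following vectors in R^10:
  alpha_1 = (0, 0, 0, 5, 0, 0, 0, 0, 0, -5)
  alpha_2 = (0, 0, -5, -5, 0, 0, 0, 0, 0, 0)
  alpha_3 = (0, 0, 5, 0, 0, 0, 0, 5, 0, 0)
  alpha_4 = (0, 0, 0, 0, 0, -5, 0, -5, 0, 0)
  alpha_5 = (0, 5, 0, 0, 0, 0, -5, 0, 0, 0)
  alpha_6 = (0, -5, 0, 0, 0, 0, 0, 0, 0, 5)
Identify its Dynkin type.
Compute the Cartan integers a_ij = 2(alpha_i, alpha_j)/(alpha_j, alpha_j); the resulting 6x6 Cartan matrix is
[[2, -1, 0, 0, 0, -1], [-1, 2, -1, 0, 0, 0], [0, -1, 2, -1, 0, 0], [0, 0, -1, 2, 0, 0], [0, 0, 0, 0, 2, -1], [-1, 0, 0, 0, -1, 2]].
All simple roots have the same length, so the diagram is simply laced. The associated Dynkin diagram is a chain of 6 nodes with single edges (A_6), so the type is A_6 (the algebra sl(7)).

A_6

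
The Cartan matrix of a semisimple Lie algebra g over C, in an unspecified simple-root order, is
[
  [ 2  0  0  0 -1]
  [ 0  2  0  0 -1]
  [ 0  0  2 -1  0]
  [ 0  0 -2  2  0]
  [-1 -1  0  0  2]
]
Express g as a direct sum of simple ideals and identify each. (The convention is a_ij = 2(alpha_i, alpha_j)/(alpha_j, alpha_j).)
A_3 ⊕ B_2

The diagram associated to this matrix has two connected components: the simple roots {alpha_1, alpha_2, alpha_5} form a chain of 3 nodes with single edges (A_3), and {alpha_3, alpha_4} form a chain of 2 nodes with a double edge at one end; the terminal node there is the unique short simple root (B_2). A semisimple Lie algebra decomposes uniquely as the direct sum of simple ideals, one per connected component of its Dynkin diagram, so g ≅ A_3 ⊕ B_2 (dimension 15 + 10 = 25).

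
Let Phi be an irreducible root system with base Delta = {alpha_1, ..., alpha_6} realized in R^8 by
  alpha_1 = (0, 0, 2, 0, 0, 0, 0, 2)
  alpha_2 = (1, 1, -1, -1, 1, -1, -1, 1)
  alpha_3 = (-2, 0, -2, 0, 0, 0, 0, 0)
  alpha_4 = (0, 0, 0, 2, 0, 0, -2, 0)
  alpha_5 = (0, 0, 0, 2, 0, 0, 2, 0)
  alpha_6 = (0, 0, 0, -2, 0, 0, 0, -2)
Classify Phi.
E_6

Compute the Cartan integers a_ij = 2(alpha_i, alpha_j)/(alpha_j, alpha_j); the resulting 6x6 Cartan matrix is
[[2, 0, -1, 0, 0, -1], [0, 2, 0, 0, -1, 0], [-1, 0, 2, 0, 0, 0], [0, 0, 0, 2, 0, -1], [0, -1, 0, 0, 2, -1], [-1, 0, 0, -1, -1, 2]].
All simple roots have the same length, so the diagram is simply laced. The associated Dynkin diagram is a chain of 5 nodes with one extra node attached to the third node from one end (E_6), so the type is E_6.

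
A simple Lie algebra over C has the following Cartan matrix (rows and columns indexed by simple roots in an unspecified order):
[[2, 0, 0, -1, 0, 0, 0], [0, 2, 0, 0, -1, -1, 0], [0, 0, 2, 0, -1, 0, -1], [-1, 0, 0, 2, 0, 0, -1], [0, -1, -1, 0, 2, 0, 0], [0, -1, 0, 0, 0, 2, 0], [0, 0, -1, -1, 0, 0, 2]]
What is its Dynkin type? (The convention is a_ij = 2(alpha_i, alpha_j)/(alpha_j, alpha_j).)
The matrix has rank 7 with 2's on the diagonal. Reading the off-diagonal entries as Dynkin edges (a single edge where a_ij = a_ji = -1; a double or triple edge where a_ij * a_ji = 2 or 3), the diagram is a chain of 7 nodes with single edges (A_7). One simple-root ordering that puts it in standard form is (alpha_1, alpha_4, alpha_7, alpha_3, alpha_5, alpha_2, alpha_6). So the algebra is type A_7, i.e. sl(8).

A_7 (sl(8))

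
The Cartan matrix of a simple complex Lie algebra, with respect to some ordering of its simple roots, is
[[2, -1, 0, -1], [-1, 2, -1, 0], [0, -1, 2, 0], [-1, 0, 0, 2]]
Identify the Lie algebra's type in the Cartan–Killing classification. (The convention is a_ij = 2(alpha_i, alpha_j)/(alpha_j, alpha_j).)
A_4 (sl(5))

The matrix has rank 4 with 2's on the diagonal. Reading the off-diagonal entries as Dynkin edges (a single edge where a_ij = a_ji = -1; a double or triple edge where a_ij * a_ji = 2 or 3), the diagram is a chain of 4 nodes with single edges (A_4). One simple-root ordering that puts it in standard form is (alpha_4, alpha_1, alpha_2, alpha_3). So the algebra is type A_4, i.e. sl(5).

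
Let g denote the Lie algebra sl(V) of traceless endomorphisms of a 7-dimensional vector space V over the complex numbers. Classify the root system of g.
A6

This is sl(7), which has dimension 7^2 - 1 = 48 and rank 7 - 1 = 6 (a Cartan subalgebra is the diagonal traceless matrices). In the classification of classical Lie algebras, the special linear algebra sl(n+1) has type A_n; here n = 6, so the Dynkin diagram is a chain of 6 nodes with single edges (A_6). Hence the type is A_6.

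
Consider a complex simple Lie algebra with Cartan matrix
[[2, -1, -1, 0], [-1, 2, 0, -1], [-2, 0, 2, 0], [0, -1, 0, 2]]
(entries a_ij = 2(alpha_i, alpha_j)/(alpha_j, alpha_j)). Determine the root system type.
C4

The matrix has rank 4 with 2's on the diagonal. Reading the off-diagonal entries as Dynkin edges (a single edge where a_ij = a_ji = -1; a double or triple edge where a_ij * a_ji = 2 or 3), the diagram is a chain of 4 nodes with a double edge at one end; the terminal node there is the unique long simple root (C_4). One simple-root ordering that puts it in standard form is (alpha_4, alpha_2, alpha_1, alpha_3). So the algebra is type C_4, i.e. sp(8).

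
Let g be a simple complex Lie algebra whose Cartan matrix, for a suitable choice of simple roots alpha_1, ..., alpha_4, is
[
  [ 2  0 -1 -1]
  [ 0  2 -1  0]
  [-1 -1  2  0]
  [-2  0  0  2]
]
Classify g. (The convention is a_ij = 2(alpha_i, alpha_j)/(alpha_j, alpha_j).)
The matrix has rank 4 with 2's on the diagonal. Reading the off-diagonal entries as Dynkin edges (a single edge where a_ij = a_ji = -1; a double or triple edge where a_ij * a_ji = 2 or 3), the diagram is a chain of 4 nodes with a double edge at one end; the terminal node there is the unique long simple root (C_4). One simple-root ordering that puts it in standard form is (alpha_2, alpha_3, alpha_1, alpha_4). So the algebra is type C_4, i.e. sp(8).

C4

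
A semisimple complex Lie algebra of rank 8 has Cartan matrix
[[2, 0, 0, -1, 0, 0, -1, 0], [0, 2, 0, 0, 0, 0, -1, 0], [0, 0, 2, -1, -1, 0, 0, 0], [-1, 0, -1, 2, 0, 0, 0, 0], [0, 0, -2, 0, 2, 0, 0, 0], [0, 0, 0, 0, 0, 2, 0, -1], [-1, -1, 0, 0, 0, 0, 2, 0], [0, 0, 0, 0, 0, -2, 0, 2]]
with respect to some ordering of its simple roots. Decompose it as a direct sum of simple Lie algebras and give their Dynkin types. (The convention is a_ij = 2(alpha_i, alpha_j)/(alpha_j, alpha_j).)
B2 + C6

The diagram associated to this matrix has two connected components: the simple roots {alpha_6, alpha_8} form a chain of 2 nodes with a double edge at one end; the terminal node there is the unique short simple root (B_2), and {alpha_1, alpha_2, alpha_3, alpha_4, alpha_5, alpha_7} form a chain of 6 nodes with a double edge at one end; the terminal node there is the unique long simple root (C_6). A semisimple Lie algebra decomposes uniquely as the direct sum of simple ideals, one per connected component of its Dynkin diagram, so g ≅ B_2 ⊕ C_6 (dimension 10 + 78 = 88).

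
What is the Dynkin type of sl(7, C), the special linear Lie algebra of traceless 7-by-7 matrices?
This is sl(7), which has dimension 7^2 - 1 = 48 and rank 7 - 1 = 6 (a Cartan subalgebra is the diagonal traceless matrices). In the classification of classical Lie algebras, the special linear algebra sl(n+1) has type A_n; here n = 6, so the Dynkin diagram is a chain of 6 nodes with single edges (A_6). Hence the type is A_6.

type A_6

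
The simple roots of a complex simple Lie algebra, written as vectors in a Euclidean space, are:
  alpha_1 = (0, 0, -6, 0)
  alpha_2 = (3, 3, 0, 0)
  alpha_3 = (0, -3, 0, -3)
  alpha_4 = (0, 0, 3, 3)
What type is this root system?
Compute the Cartan integers a_ij = 2(alpha_i, alpha_j)/(alpha_j, alpha_j); the resulting 4x4 Cartan matrix is
[[2, 0, 0, -2], [0, 2, -1, 0], [0, -1, 2, -1], [-1, 0, -1, 2]].
The roots have two lengths (squared-length ratio 2:1); the short ones are alpha_{2,3,4}. The associated Dynkin diagram is a chain of 4 nodes with a double edge at one end; the terminal node there is the unique long simple root (C_4), so the type is C_4 (the algebra sp(8)).

C_4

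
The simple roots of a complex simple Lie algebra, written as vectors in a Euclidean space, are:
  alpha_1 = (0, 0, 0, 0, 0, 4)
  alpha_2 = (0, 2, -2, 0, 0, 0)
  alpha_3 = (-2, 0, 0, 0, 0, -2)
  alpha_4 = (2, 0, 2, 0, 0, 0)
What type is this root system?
C4

Compute the Cartan integers a_ij = 2(alpha_i, alpha_j)/(alpha_j, alpha_j); the resulting 4x4 Cartan matrix is
[[2, 0, -2, 0], [0, 2, 0, -1], [-1, 0, 2, -1], [0, -1, -1, 2]].
The roots have two lengths (squared-length ratio 2:1); the short ones are alpha_{2,3,4}. The associated Dynkin diagram is a chain of 4 nodes with a double edge at one end; the terminal node there is the unique long simple root (C_4), so the type is C_4 (the algebra sp(8)).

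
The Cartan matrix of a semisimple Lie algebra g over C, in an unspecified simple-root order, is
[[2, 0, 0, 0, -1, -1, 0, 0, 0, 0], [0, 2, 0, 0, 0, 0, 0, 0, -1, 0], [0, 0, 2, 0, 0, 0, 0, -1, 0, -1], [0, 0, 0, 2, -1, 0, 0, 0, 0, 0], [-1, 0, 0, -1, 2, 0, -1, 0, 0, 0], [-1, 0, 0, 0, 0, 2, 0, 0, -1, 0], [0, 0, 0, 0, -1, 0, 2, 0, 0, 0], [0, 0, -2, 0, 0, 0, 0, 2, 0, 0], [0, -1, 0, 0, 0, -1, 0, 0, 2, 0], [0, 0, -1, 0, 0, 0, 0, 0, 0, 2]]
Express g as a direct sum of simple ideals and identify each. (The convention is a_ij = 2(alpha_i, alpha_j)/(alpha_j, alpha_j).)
C3 ⊕ D7

The diagram associated to this matrix has two connected components: the simple roots {alpha_3, alpha_8, alpha_10} form a chain of 3 nodes with a double edge at one end; the terminal node there is the unique long simple root (C_3), and {alpha_1, alpha_2, alpha_4, alpha_5, alpha_6, alpha_7, alpha_9} form a chain of 5 nodes with a fork of two nodes at one end (D_7). A semisimple Lie algebra decomposes uniquely as the direct sum of simple ideals, one per connected component of its Dynkin diagram, so g ≅ C_3 ⊕ D_7 (dimension 21 + 91 = 112).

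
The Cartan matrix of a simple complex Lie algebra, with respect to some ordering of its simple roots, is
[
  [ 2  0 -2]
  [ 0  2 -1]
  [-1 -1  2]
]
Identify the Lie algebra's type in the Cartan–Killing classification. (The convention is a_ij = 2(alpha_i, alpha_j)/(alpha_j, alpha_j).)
C_3

The matrix has rank 3 with 2's on the diagonal. Reading the off-diagonal entries as Dynkin edges (a single edge where a_ij = a_ji = -1; a double or triple edge where a_ij * a_ji = 2 or 3), the diagram is a chain of 3 nodes with a double edge at one end; the terminal node there is the unique long simple root (C_3). One simple-root ordering that puts it in standard form is (alpha_2, alpha_3, alpha_1). So the algebra is type C_3, i.e. sp(6).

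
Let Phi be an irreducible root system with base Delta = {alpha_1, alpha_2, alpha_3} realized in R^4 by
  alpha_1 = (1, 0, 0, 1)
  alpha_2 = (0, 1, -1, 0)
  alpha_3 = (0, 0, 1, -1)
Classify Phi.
Compute the Cartan integers a_ij = 2(alpha_i, alpha_j)/(alpha_j, alpha_j); the resulting 3x3 Cartan matrix is
[[2, 0, -1], [0, 2, -1], [-1, -1, 2]].
All simple roots have the same length, so the diagram is simply laced. The associated Dynkin diagram is a chain of 3 nodes with single edges (A_3), so the type is A_3 (the algebra sl(4)).

type A_3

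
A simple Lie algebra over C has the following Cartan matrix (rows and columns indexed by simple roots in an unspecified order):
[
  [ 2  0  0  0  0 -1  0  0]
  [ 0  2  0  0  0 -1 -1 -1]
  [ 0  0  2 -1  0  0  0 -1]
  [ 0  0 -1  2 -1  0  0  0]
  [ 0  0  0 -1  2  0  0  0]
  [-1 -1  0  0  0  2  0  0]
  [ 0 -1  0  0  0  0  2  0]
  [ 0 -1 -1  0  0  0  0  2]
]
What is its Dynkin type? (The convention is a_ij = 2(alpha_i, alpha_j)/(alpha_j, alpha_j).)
E8

The matrix has rank 8 with 2's on the diagonal. Reading the off-diagonal entries as Dynkin edges (a single edge where a_ij = a_ji = -1; a double or triple edge where a_ij * a_ji = 2 or 3), the diagram is a chain of 7 nodes with one extra node attached to the third node from one end (E_8). One simple-root ordering that puts it in standard form is (alpha_1, alpha_7, alpha_6, alpha_2, alpha_8, alpha_3, alpha_4, alpha_5). So the algebra is type E_8.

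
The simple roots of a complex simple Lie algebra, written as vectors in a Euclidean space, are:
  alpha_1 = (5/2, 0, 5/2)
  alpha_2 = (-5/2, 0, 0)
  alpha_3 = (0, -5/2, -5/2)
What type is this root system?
Compute the Cartan integers a_ij = 2(alpha_i, alpha_j)/(alpha_j, alpha_j); the resulting 3x3 Cartan matrix is
[[2, -2, -1], [-1, 2, 0], [-1, 0, 2]].
The roots have two lengths (squared-length ratio 2:1); the short ones are alpha_{2}. The associated Dynkin diagram is a chain of 3 nodes with a double edge at one end; the terminal node there is the unique short simple root (B_3), so the type is B_3 (the algebra so(7)).

type B_3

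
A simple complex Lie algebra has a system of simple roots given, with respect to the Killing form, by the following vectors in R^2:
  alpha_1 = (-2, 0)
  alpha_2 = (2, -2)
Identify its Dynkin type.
Compute the Cartan integers a_ij = 2(alpha_i, alpha_j)/(alpha_j, alpha_j); the resulting 2x2 Cartan matrix is
[[2, -1], [-2, 2]].
The roots have two lengths (squared-length ratio 2:1); the short ones are alpha_{1}. The associated Dynkin diagram is a chain of 2 nodes with a double edge at one end; the terminal node there is the unique short simple root (B_2), so the type is B_2 (the algebra so(5)).

B2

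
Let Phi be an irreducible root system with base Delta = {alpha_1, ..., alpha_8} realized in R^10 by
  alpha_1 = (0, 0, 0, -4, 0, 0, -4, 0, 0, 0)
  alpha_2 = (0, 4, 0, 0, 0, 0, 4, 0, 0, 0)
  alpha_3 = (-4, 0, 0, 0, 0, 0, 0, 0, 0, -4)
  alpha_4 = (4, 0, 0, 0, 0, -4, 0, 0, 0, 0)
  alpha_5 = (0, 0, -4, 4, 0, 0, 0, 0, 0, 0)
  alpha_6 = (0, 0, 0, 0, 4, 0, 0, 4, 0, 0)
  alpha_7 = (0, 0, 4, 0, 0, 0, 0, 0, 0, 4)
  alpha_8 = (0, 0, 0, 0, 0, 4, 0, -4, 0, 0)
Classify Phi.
type A_8

Compute the Cartan integers a_ij = 2(alpha_i, alpha_j)/(alpha_j, alpha_j); the resulting 8x8 Cartan matrix is
[[2, -1, 0, 0, -1, 0, 0, 0], [-1, 2, 0, 0, 0, 0, 0, 0], [0, 0, 2, -1, 0, 0, -1, 0], [0, 0, -1, 2, 0, 0, 0, -1], [-1, 0, 0, 0, 2, 0, -1, 0], [0, 0, 0, 0, 0, 2, 0, -1], [0, 0, -1, 0, -1, 0, 2, 0], [0, 0, 0, -1, 0, -1, 0, 2]].
All simple roots have the same length, so the diagram is simply laced. The associated Dynkin diagram is a chain of 8 nodes with single edges (A_8), so the type is A_8 (the algebra sl(9)).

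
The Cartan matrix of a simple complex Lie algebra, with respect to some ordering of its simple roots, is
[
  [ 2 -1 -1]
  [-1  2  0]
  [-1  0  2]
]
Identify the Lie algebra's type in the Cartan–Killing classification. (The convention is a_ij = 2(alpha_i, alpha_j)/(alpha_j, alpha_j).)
The matrix has rank 3 with 2's on the diagonal. Reading the off-diagonal entries as Dynkin edges (a single edge where a_ij = a_ji = -1; a double or triple edge where a_ij * a_ji = 2 or 3), the diagram is a chain of 3 nodes with single edges (A_3). One simple-root ordering that puts it in standard form is (alpha_2, alpha_1, alpha_3). So the algebra is type A_3, i.e. sl(4).

A_3 (sl(4))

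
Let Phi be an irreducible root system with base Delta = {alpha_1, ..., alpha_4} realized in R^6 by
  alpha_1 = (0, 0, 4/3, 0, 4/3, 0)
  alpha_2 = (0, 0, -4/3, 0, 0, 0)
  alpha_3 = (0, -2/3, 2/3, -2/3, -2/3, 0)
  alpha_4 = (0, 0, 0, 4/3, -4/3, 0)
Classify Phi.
Compute the Cartan integers a_ij = 2(alpha_i, alpha_j)/(alpha_j, alpha_j); the resulting 4x4 Cartan matrix is
[[2, -2, 0, -1], [-1, 2, -1, 0], [0, -1, 2, 0], [-1, 0, 0, 2]].
The roots have two lengths (squared-length ratio 2:1); the short ones are alpha_{2,3}. The associated Dynkin diagram is a chain of 4 nodes with a double edge between the middle two (F_4), so the type is F_4.

F4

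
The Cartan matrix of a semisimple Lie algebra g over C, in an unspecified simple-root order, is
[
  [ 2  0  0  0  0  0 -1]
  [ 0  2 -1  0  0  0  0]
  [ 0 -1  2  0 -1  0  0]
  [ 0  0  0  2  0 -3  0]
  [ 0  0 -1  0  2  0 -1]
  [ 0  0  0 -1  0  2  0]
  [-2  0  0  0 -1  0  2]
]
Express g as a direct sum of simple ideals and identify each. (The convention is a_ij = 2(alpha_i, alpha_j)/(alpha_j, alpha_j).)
The diagram associated to this matrix has two connected components: the simple roots {alpha_1, alpha_2, alpha_3, alpha_5, alpha_7} form a chain of 5 nodes with a double edge at one end; the terminal node there is the unique short simple root (B_5), and {alpha_4, alpha_6} form two nodes joined by a triple edge (G_2). A semisimple Lie algebra decomposes uniquely as the direct sum of simple ideals, one per connected component of its Dynkin diagram, so g ≅ B_5 ⊕ G_2 (dimension 55 + 14 = 69).

B5 ⊕ G2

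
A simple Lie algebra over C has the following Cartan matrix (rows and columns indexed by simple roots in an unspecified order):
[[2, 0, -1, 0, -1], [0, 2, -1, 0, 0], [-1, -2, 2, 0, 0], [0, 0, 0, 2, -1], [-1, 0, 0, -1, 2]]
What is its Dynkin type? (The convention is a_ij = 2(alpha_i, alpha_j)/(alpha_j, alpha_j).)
type B_5

The matrix has rank 5 with 2's on the diagonal. Reading the off-diagonal entries as Dynkin edges (a single edge where a_ij = a_ji = -1; a double or triple edge where a_ij * a_ji = 2 or 3), the diagram is a chain of 5 nodes with a double edge at one end; the terminal node there is the unique short simple root (B_5). One simple-root ordering that puts it in standard form is (alpha_4, alpha_5, alpha_1, alpha_3, alpha_2). So the algebra is type B_5, i.e. so(11).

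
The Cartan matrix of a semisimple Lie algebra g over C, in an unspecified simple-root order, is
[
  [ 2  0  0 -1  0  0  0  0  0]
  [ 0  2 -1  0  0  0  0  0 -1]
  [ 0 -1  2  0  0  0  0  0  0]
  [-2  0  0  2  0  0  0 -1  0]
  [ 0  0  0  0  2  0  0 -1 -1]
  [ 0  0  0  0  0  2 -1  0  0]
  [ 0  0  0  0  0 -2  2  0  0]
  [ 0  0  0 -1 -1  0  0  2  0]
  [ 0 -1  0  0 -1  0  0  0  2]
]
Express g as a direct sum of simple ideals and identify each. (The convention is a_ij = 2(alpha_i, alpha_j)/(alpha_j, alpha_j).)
The diagram associated to this matrix has two connected components: the simple roots {alpha_6, alpha_7} form a chain of 2 nodes with a double edge at one end; the terminal node there is the unique short simple root (B_2), and {alpha_1, alpha_2, alpha_3, alpha_4, alpha_5, alpha_8, alpha_9} form a chain of 7 nodes with a double edge at one end; the terminal node there is the unique short simple root (B_7). A semisimple Lie algebra decomposes uniquely as the direct sum of simple ideals, one per connected component of its Dynkin diagram, so g ≅ B_2 ⊕ B_7 (dimension 10 + 105 = 115).

B2 ⊕ B7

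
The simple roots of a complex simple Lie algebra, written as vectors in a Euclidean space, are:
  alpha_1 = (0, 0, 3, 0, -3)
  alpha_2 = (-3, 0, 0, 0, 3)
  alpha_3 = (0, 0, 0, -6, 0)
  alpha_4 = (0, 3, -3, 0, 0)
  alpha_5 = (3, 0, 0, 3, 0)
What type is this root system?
Compute the Cartan integers a_ij = 2(alpha_i, alpha_j)/(alpha_j, alpha_j); the resulting 5x5 Cartan matrix is
[[2, -1, 0, -1, 0], [-1, 2, 0, 0, -1], [0, 0, 2, 0, -2], [-1, 0, 0, 2, 0], [0, -1, -1, 0, 2]].
The roots have two lengths (squared-length ratio 2:1); the short ones are alpha_{1,2,4,5}. The associated Dynkin diagram is a chain of 5 nodes with a double edge at one end; the terminal node there is the unique long simple root (C_5), so the type is C_5 (the algebra sp(10)).

C5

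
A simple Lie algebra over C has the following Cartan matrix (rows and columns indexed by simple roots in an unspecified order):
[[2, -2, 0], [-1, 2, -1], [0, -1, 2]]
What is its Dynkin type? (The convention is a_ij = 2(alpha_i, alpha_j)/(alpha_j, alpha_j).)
The matrix has rank 3 with 2's on the diagonal. Reading the off-diagonal entries as Dynkin edges (a single edge where a_ij = a_ji = -1; a double or triple edge where a_ij * a_ji = 2 or 3), the diagram is a chain of 3 nodes with a double edge at one end; the terminal node there is the unique long simple root (C_3). One simple-root ordering that puts it in standard form is (alpha_3, alpha_2, alpha_1). So the algebra is type C_3, i.e. sp(6).

C_3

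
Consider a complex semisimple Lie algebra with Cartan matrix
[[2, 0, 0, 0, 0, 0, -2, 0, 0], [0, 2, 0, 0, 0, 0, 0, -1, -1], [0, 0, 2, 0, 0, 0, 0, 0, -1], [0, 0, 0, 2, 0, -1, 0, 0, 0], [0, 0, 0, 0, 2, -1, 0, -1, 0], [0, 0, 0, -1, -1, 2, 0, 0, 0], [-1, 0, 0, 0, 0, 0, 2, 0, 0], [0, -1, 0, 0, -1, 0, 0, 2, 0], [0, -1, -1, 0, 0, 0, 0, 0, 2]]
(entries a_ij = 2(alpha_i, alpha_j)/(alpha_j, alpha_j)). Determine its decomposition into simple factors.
The diagram associated to this matrix has two connected components: the simple roots {alpha_2, alpha_3, alpha_4, alpha_5, alpha_6, alpha_8, alpha_9} form a chain of 7 nodes with single edges (A_7), and {alpha_1, alpha_7} form a chain of 2 nodes with a double edge at one end; the terminal node there is the unique short simple root (B_2). A semisimple Lie algebra decomposes uniquely as the direct sum of simple ideals, one per connected component of its Dynkin diagram, so g ≅ A_7 ⊕ B_2 (dimension 63 + 10 = 73).

type A_7 ⊕ type B_2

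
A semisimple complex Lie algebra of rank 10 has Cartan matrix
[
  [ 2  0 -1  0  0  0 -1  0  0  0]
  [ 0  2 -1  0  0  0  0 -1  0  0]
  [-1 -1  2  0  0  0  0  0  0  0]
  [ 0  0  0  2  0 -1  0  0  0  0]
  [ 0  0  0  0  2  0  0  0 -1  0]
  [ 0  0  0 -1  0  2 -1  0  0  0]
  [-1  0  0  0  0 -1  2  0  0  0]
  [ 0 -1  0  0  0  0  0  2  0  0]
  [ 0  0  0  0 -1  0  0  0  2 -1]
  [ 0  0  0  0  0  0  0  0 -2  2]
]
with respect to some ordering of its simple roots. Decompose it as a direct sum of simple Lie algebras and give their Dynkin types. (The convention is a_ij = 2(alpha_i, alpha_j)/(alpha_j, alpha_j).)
A_7 (sl(8)) ⊕ C_3 (sp(6))

The diagram associated to this matrix has two connected components: the simple roots {alpha_1, alpha_2, alpha_3, alpha_4, alpha_6, alpha_7, alpha_8} form a chain of 7 nodes with single edges (A_7), and {alpha_5, alpha_9, alpha_10} form a chain of 3 nodes with a double edge at one end; the terminal node there is the unique long simple root (C_3). A semisimple Lie algebra decomposes uniquely as the direct sum of simple ideals, one per connected component of its Dynkin diagram, so g ≅ A_7 ⊕ C_3 (dimension 63 + 21 = 84).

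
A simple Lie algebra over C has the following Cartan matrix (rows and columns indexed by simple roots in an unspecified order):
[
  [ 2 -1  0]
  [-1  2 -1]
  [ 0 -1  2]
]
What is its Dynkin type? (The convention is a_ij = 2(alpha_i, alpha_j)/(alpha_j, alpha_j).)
A_3 (sl(4))

The matrix has rank 3 with 2's on the diagonal. Reading the off-diagonal entries as Dynkin edges (a single edge where a_ij = a_ji = -1; a double or triple edge where a_ij * a_ji = 2 or 3), the diagram is a chain of 3 nodes with single edges (A_3). One simple-root ordering that puts it in standard form is (alpha_3, alpha_2, alpha_1). So the algebra is type A_3, i.e. sl(4).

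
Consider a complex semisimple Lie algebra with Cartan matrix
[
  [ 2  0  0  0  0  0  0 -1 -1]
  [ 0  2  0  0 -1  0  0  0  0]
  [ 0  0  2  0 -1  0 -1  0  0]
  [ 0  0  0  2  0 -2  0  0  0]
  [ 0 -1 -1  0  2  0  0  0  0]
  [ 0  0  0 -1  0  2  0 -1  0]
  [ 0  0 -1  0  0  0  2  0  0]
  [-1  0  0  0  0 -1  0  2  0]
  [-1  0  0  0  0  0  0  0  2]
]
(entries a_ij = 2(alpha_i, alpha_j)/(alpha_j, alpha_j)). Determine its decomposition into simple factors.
A4 ⊕ C5

The diagram associated to this matrix has two connected components: the simple roots {alpha_2, alpha_3, alpha_5, alpha_7} form a chain of 4 nodes with single edges (A_4), and {alpha_1, alpha_4, alpha_6, alpha_8, alpha_9} form a chain of 5 nodes with a double edge at one end; the terminal node there is the unique long simple root (C_5). A semisimple Lie algebra decomposes uniquely as the direct sum of simple ideals, one per connected component of its Dynkin diagram, so g ≅ A_4 ⊕ C_5 (dimension 24 + 55 = 79).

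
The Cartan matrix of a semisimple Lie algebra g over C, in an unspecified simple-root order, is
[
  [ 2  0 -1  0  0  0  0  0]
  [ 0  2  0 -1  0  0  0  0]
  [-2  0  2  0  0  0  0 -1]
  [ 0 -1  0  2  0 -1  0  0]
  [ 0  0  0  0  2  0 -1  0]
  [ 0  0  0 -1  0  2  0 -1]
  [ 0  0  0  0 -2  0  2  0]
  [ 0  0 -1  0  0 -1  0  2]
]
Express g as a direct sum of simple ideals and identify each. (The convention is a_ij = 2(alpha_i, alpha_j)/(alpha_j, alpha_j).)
B_2 ⊕ B_6

The diagram associated to this matrix has two connected components: the simple roots {alpha_5, alpha_7} form a chain of 2 nodes with a double edge at one end; the terminal node there is the unique short simple root (B_2), and {alpha_1, alpha_2, alpha_3, alpha_4, alpha_6, alpha_8} form a chain of 6 nodes with a double edge at one end; the terminal node there is the unique short simple root (B_6). A semisimple Lie algebra decomposes uniquely as the direct sum of simple ideals, one per connected component of its Dynkin diagram, so g ≅ B_2 ⊕ B_6 (dimension 10 + 78 = 88).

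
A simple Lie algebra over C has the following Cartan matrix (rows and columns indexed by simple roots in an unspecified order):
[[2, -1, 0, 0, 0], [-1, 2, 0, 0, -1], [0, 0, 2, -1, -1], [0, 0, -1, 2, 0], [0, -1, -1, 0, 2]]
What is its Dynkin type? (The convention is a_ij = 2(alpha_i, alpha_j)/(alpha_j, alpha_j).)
The matrix has rank 5 with 2's on the diagonal. Reading the off-diagonal entries as Dynkin edges (a single edge where a_ij = a_ji = -1; a double or triple edge where a_ij * a_ji = 2 or 3), the diagram is a chain of 5 nodes with single edges (A_5). One simple-root ordering that puts it in standard form is (alpha_4, alpha_3, alpha_5, alpha_2, alpha_1). So the algebra is type A_5, i.e. sl(6).

A_5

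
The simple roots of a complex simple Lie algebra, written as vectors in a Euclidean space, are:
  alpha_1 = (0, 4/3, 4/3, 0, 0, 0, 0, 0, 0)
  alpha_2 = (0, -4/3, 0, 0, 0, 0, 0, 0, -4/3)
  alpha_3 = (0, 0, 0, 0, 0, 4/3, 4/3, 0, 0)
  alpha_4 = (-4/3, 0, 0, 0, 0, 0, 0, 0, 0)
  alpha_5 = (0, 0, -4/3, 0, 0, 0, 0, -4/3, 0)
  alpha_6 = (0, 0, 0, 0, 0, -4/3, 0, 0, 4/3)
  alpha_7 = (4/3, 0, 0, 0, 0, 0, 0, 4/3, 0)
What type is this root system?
B_7 (so(15))

Compute the Cartan integers a_ij = 2(alpha_i, alpha_j)/(alpha_j, alpha_j); the resulting 7x7 Cartan matrix is
[[2, -1, 0, 0, -1, 0, 0], [-1, 2, 0, 0, 0, -1, 0], [0, 0, 2, 0, 0, -1, 0], [0, 0, 0, 2, 0, 0, -1], [-1, 0, 0, 0, 2, 0, -1], [0, -1, -1, 0, 0, 2, 0], [0, 0, 0, -2, -1, 0, 2]].
The roots have two lengths (squared-length ratio 2:1); the short ones are alpha_{4}. The associated Dynkin diagram is a chain of 7 nodes with a double edge at one end; the terminal node there is the unique short simple root (B_7), so the type is B_7 (the algebra so(15)).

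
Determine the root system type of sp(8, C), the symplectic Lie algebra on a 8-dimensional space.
C4

This is sp(8), which has dimension 8(8+1)/2 = 36 and rank 8/2 = 4. In the classification of classical Lie algebras, the symplectic algebra sp(2n) has type C_n; here n = 4, so the Dynkin diagram is a chain of 4 nodes with a double edge at one end; the terminal node there is the unique long simple root (C_4). Hence the type is C_4.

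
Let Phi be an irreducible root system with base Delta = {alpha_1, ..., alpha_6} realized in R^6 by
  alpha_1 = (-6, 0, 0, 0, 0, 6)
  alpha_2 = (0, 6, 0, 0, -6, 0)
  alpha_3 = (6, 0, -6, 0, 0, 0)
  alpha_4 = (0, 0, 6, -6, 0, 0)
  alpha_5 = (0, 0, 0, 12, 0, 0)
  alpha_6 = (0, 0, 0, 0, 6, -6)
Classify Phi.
type C_6

Compute the Cartan integers a_ij = 2(alpha_i, alpha_j)/(alpha_j, alpha_j); the resulting 6x6 Cartan matrix is
[[2, 0, -1, 0, 0, -1], [0, 2, 0, 0, 0, -1], [-1, 0, 2, -1, 0, 0], [0, 0, -1, 2, -1, 0], [0, 0, 0, -2, 2, 0], [-1, -1, 0, 0, 0, 2]].
The roots have two lengths (squared-length ratio 2:1); the short ones are alpha_{1,2,3,4,6}. The associated Dynkin diagram is a chain of 6 nodes with a double edge at one end; the terminal node there is the unique long simple root (C_6), so the type is C_6 (the algebra sp(12)).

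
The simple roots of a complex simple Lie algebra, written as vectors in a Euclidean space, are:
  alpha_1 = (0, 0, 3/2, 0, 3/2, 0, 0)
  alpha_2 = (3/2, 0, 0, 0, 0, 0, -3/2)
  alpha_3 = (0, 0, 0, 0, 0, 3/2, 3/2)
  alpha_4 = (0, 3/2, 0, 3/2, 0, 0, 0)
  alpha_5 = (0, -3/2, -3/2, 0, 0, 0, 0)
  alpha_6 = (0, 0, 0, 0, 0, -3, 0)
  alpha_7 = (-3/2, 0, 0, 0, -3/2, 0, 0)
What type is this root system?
C_7 (sp(14))

Compute the Cartan integers a_ij = 2(alpha_i, alpha_j)/(alpha_j, alpha_j); the resulting 7x7 Cartan matrix is
[[2, 0, 0, 0, -1, 0, -1], [0, 2, -1, 0, 0, 0, -1], [0, -1, 2, 0, 0, -1, 0], [0, 0, 0, 2, -1, 0, 0], [-1, 0, 0, -1, 2, 0, 0], [0, 0, -2, 0, 0, 2, 0], [-1, -1, 0, 0, 0, 0, 2]].
The roots have two lengths (squared-length ratio 2:1); the short ones are alpha_{1,2,3,4,5,7}. The associated Dynkin diagram is a chain of 7 nodes with a double edge at one end; the terminal node there is the unique long simple root (C_7), so the type is C_7 (the algebra sp(14)).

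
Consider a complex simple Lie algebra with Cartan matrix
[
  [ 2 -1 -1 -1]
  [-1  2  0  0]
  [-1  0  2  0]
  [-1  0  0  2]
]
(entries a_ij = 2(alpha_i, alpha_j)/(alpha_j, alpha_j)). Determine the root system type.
D_4 (so(8))

The matrix has rank 4 with 2's on the diagonal. Reading the off-diagonal entries as Dynkin edges (a single edge where a_ij = a_ji = -1; a double or triple edge where a_ij * a_ji = 2 or 3), the diagram is a chain of 2 nodes with a fork of two nodes at one end (D_4). One simple-root ordering that puts it in standard form is (alpha_2, alpha_1, alpha_3, alpha_4). So the algebra is type D_4, i.e. so(8).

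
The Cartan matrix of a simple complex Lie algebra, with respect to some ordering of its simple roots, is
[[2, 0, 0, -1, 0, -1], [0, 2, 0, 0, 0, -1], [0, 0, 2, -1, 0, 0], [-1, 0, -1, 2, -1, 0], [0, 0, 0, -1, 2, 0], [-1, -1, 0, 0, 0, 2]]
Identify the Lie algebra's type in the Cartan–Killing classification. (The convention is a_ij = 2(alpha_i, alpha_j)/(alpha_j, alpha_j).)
D_6 (so(12))

The matrix has rank 6 with 2's on the diagonal. Reading the off-diagonal entries as Dynkin edges (a single edge where a_ij = a_ji = -1; a double or triple edge where a_ij * a_ji = 2 or 3), the diagram is a chain of 4 nodes with a fork of two nodes at one end (D_6). One simple-root ordering that puts it in standard form is (alpha_2, alpha_6, alpha_1, alpha_4, alpha_3, alpha_5). So the algebra is type D_6, i.e. so(12).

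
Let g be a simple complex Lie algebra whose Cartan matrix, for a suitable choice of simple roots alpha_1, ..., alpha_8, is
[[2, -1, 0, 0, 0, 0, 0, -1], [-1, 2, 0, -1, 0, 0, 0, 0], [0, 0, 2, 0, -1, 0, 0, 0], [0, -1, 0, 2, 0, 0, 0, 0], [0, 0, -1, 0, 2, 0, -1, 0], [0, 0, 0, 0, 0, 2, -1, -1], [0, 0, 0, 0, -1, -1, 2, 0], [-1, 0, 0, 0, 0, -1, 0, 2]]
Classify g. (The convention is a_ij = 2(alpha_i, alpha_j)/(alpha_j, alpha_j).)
A8

The matrix has rank 8 with 2's on the diagonal. Reading the off-diagonal entries as Dynkin edges (a single edge where a_ij = a_ji = -1; a double or triple edge where a_ij * a_ji = 2 or 3), the diagram is a chain of 8 nodes with single edges (A_8). One simple-root ordering that puts it in standard form is (alpha_3, alpha_5, alpha_7, alpha_6, alpha_8, alpha_1, alpha_2, alpha_4). So the algebra is type A_8, i.e. sl(9).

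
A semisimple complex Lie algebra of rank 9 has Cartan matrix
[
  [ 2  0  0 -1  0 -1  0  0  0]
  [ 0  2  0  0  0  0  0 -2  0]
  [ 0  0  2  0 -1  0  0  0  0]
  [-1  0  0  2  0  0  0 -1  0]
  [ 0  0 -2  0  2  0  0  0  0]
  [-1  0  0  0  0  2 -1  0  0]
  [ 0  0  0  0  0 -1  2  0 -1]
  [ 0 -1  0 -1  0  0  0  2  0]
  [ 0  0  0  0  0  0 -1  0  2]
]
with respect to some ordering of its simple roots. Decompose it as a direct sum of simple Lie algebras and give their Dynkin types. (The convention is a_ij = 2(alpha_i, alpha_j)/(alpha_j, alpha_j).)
The diagram associated to this matrix has two connected components: the simple roots {alpha_3, alpha_5} form a chain of 2 nodes with a double edge at one end; the terminal node there is the unique short simple root (B_2), and {alpha_1, alpha_2, alpha_4, alpha_6, alpha_7, alpha_8, alpha_9} form a chain of 7 nodes with a double edge at one end; the terminal node there is the unique long simple root (C_7). A semisimple Lie algebra decomposes uniquely as the direct sum of simple ideals, one per connected component of its Dynkin diagram, so g ≅ B_2 ⊕ C_7 (dimension 10 + 105 = 115).

B_2 + C_7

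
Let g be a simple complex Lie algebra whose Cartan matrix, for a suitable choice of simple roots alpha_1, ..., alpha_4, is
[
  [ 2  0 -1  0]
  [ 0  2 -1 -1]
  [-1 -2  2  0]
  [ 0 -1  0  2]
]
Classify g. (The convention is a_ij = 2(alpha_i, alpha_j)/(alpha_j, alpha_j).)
The matrix has rank 4 with 2's on the diagonal. Reading the off-diagonal entries as Dynkin edges (a single edge where a_ij = a_ji = -1; a double or triple edge where a_ij * a_ji = 2 or 3), the diagram is a chain of 4 nodes with a double edge between the middle two (F_4). One simple-root ordering that puts it in standard form is (alpha_1, alpha_3, alpha_2, alpha_4). So the algebra is type F_4.

type F_4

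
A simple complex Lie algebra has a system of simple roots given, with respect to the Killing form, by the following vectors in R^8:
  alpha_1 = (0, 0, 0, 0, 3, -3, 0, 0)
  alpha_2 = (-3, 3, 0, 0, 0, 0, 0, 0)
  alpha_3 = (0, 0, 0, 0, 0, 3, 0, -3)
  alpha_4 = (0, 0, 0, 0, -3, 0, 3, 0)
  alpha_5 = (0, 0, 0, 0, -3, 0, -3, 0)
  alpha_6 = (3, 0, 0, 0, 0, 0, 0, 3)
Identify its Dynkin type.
type D_6

Compute the Cartan integers a_ij = 2(alpha_i, alpha_j)/(alpha_j, alpha_j); the resulting 6x6 Cartan matrix is
[[2, 0, -1, -1, -1, 0], [0, 2, 0, 0, 0, -1], [-1, 0, 2, 0, 0, -1], [-1, 0, 0, 2, 0, 0], [-1, 0, 0, 0, 2, 0], [0, -1, -1, 0, 0, 2]].
All simple roots have the same length, so the diagram is simply laced. The associated Dynkin diagram is a chain of 4 nodes with a fork of two nodes at one end (D_6), so the type is D_6 (the algebra so(12)).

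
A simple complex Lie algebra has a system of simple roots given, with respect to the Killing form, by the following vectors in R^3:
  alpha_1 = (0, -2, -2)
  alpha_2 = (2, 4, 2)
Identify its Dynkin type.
G_2

Compute the Cartan integers a_ij = 2(alpha_i, alpha_j)/(alpha_j, alpha_j); the resulting 2x2 Cartan matrix is
[[2, -1], [-3, 2]].
The roots have two lengths (squared-length ratio 3:1); the short ones are alpha_{1}. The associated Dynkin diagram is two nodes joined by a triple edge (G_2), so the type is G_2.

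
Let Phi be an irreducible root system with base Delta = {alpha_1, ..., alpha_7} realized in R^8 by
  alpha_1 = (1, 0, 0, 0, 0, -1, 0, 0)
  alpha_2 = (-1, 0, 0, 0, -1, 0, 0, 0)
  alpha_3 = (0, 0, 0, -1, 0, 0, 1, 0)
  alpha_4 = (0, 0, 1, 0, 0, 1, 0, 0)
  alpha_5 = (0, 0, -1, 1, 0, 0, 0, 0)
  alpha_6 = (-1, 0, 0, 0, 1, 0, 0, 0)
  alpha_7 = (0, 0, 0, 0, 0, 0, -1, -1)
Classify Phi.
Compute the Cartan integers a_ij = 2(alpha_i, alpha_j)/(alpha_j, alpha_j); the resulting 7x7 Cartan matrix is
[[2, -1, 0, -1, 0, -1, 0], [-1, 2, 0, 0, 0, 0, 0], [0, 0, 2, 0, -1, 0, -1], [-1, 0, 0, 2, -1, 0, 0], [0, 0, -1, -1, 2, 0, 0], [-1, 0, 0, 0, 0, 2, 0], [0, 0, -1, 0, 0, 0, 2]].
All simple roots have the same length, so the diagram is simply laced. The associated Dynkin diagram is a chain of 5 nodes with a fork of two nodes at one end (D_7), so the type is D_7 (the algebra so(14)).

D_7 (so(14))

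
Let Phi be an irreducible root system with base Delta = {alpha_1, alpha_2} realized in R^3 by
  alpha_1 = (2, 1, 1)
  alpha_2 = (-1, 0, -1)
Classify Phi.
Compute the Cartan integers a_ij = 2(alpha_i, alpha_j)/(alpha_j, alpha_j); the resulting 2x2 Cartan matrix is
[[2, -3], [-1, 2]].
The roots have two lengths (squared-length ratio 3:1); the short ones are alpha_{2}. The associated Dynkin diagram is two nodes joined by a triple edge (G_2), so the type is G_2.

G_2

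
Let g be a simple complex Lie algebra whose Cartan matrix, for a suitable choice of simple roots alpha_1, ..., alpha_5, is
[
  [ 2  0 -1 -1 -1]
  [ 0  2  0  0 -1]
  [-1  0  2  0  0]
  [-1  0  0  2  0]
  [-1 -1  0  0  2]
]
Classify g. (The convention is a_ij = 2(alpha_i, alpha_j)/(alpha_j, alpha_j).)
type D_5

The matrix has rank 5 with 2's on the diagonal. Reading the off-diagonal entries as Dynkin edges (a single edge where a_ij = a_ji = -1; a double or triple edge where a_ij * a_ji = 2 or 3), the diagram is a chain of 3 nodes with a fork of two nodes at one end (D_5). One simple-root ordering that puts it in standard form is (alpha_2, alpha_5, alpha_1, alpha_3, alpha_4). So the algebra is type D_5, i.e. so(10).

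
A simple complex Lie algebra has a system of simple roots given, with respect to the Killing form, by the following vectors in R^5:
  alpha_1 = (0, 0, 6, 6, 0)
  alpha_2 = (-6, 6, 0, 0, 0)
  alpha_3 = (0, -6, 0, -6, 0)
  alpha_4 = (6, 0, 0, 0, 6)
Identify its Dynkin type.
Compute the Cartan integers a_ij = 2(alpha_i, alpha_j)/(alpha_j, alpha_j); the resulting 4x4 Cartan matrix is
[[2, 0, -1, 0], [0, 2, -1, -1], [-1, -1, 2, 0], [0, -1, 0, 2]].
All simple roots have the same length, so the diagram is simply laced. The associated Dynkin diagram is a chain of 4 nodes with single edges (A_4), so the type is A_4 (the algebra sl(5)).

A4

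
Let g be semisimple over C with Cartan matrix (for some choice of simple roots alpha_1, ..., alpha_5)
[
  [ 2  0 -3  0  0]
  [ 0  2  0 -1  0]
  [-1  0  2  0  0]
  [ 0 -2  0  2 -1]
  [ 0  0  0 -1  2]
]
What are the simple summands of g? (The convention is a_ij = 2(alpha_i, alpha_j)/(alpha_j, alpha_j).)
The diagram associated to this matrix has two connected components: the simple roots {alpha_2, alpha_4, alpha_5} form a chain of 3 nodes with a double edge at one end; the terminal node there is the unique short simple root (B_3), and {alpha_1, alpha_3} form two nodes joined by a triple edge (G_2). A semisimple Lie algebra decomposes uniquely as the direct sum of simple ideals, one per connected component of its Dynkin diagram, so g ≅ B_3 ⊕ G_2 (dimension 21 + 14 = 35).

type B_3 ⊕ type G_2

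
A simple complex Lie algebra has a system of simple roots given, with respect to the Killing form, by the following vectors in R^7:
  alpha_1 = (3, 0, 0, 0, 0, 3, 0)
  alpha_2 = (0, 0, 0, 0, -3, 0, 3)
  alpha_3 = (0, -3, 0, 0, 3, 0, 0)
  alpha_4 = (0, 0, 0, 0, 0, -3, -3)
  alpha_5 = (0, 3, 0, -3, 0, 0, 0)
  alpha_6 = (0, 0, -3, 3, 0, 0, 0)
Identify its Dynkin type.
A6

Compute the Cartan integers a_ij = 2(alpha_i, alpha_j)/(alpha_j, alpha_j); the resulting 6x6 Cartan matrix is
[[2, 0, 0, -1, 0, 0], [0, 2, -1, -1, 0, 0], [0, -1, 2, 0, -1, 0], [-1, -1, 0, 2, 0, 0], [0, 0, -1, 0, 2, -1], [0, 0, 0, 0, -1, 2]].
All simple roots have the same length, so the diagram is simply laced. The associated Dynkin diagram is a chain of 6 nodes with single edges (A_6), so the type is A_6 (the algebra sl(7)).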